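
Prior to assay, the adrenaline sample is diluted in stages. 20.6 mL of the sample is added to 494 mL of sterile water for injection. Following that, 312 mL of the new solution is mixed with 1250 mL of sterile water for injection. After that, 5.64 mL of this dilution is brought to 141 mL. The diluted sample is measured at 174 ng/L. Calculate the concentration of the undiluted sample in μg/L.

Overall dilution factor = 24.98 × 5.006 × 25 = 3127.
Original = 174 ng/L × 3127 = 5.44 × 10⁵ ng/L = 544 μg/L.

544 μg/L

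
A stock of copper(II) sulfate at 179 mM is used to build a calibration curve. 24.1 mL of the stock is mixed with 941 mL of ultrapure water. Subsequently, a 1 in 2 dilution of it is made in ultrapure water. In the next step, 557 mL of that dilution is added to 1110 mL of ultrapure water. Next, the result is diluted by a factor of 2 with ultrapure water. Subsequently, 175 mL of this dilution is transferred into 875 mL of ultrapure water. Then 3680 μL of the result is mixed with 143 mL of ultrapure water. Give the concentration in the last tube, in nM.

Overall dilution factor = 40.05 × 2 × 2.993 × 2 × 6 × 39.86 = 1.15 × 10⁵.
179 mM / 1.15 × 10⁵ = 1.56 × 10⁻³ mM = 1560 nM.

1560 nM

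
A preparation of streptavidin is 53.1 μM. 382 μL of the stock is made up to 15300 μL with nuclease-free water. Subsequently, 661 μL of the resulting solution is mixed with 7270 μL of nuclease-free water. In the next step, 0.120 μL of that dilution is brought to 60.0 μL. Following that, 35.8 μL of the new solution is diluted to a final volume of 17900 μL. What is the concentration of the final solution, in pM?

Overall dilution factor = 40.05 × 12.00 × 500 × 500 = 1.20 × 10⁸.
53.1 μM / 1.20 × 10⁸ = 4.42 × 10⁻⁷ μM = 0.442 pM.

0.442 pM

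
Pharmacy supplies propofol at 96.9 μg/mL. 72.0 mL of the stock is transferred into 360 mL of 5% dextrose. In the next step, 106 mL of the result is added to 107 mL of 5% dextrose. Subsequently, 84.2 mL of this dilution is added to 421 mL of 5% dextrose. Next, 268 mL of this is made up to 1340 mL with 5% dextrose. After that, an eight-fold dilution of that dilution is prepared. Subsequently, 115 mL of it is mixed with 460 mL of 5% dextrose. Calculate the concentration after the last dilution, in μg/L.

Overall dilution factor = 6 × 2.009 × 6 × 5 × 8 × 5 = 1.45 × 10⁴.
96.9 μg/mL / 1.45 × 10⁴ = 6.70 × 10⁻³ μg/mL = 6.70 μg/L.

6.70 μg/L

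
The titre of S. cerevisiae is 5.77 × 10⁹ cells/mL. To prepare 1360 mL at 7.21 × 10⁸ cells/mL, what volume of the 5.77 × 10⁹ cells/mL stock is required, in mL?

V₁ = C₂V₂/C₁ = 7.21 × 10⁸ × 1360 / 5.77 × 10⁹ = 170 mL.

170 mL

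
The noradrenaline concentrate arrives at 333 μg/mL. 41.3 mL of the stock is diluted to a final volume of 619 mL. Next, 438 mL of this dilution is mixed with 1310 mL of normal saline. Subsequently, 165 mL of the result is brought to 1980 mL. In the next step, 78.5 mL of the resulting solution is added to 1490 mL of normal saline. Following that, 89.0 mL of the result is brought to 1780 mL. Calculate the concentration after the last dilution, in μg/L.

Overall dilution factor = 14.99 × 3.991 × 12 × 19.98 × 20 = 2.87 × 10⁵.
333 μg/mL / 2.87 × 10⁵ = 1.16 × 10⁻³ μg/mL = 1.16 μg/L.

1.16 μg/L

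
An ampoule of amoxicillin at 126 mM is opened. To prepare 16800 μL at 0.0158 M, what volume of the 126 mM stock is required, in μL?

2110 μL

0.0158 M = 15.8 mM.
V₁ = C₂V₂/C₁ = 15.8 × 16800 / 126 = 2107 μL.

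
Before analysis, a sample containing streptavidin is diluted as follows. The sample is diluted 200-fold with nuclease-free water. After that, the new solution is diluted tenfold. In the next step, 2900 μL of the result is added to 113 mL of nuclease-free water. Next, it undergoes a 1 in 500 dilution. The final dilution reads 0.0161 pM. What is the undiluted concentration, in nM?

643 nM

Overall dilution factor = 200 × 10 × 39.97 × 500 = 4.00 × 10⁷.
Original = 0.0161 pM × 4.00 × 10⁷ = 6.43 × 10⁵ pM = 643 nM.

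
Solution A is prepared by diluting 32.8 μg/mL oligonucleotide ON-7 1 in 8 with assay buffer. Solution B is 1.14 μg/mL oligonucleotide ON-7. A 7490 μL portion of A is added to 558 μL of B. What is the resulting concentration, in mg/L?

C_A = 32.8 μg/mL / 8 = 4.10 μg/mL.
C_mix = (C_A·V_A + C_B·V_B)/(V_A + V_B) = (4.10×7490 + 1.14×558) / 8048 = 3.89 μg/mL = 3.89 mg/L.

3.89 mg/L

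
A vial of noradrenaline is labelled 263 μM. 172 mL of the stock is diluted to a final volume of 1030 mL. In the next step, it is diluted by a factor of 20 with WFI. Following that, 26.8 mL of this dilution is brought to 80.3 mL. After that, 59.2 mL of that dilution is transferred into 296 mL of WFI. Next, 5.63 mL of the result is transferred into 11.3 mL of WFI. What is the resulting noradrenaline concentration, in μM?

0.0406 μM

Overall dilution factor = 5.988 × 20 × 2.996 × 6 × 3.007 = 6475.
263 μM / 6475 = 0.0406 μM.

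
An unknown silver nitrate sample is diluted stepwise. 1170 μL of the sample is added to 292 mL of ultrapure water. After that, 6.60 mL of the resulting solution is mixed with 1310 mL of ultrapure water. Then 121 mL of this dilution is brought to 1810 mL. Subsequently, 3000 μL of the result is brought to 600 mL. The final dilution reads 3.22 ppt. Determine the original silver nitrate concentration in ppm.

Overall dilution factor = 250.6 × 199.5 × 14.96 × 200 = 1.50 × 10⁸.
Original = 3.22 ppt × 1.50 × 10⁸ = 4.82 × 10⁸ ppt = 482 ppm.

482 ppm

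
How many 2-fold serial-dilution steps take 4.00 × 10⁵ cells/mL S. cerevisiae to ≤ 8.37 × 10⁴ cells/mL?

Need 2ⁿ ≥ 4.78, so n ≥ log(4.78)/log(2) = 2.26.
Minimum whole steps: n = 3.

3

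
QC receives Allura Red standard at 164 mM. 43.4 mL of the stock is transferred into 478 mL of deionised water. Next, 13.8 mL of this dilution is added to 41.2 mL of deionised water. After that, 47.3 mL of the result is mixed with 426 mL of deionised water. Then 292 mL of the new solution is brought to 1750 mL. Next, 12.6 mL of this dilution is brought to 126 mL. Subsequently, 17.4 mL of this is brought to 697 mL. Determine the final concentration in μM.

0.143 μM

Overall dilution factor = 12.01 × 3.986 × 10.01 × 5.993 × 10 × 40.06 = 1.15 × 10⁶.
164 mM / 1.15 × 10⁶ = 1.43 × 10⁻⁴ mM = 0.143 μM.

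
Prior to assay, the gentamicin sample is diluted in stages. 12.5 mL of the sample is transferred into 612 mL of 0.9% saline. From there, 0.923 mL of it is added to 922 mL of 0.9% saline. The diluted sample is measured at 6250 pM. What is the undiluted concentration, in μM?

Overall dilution factor = 49.96 × 999.9 = 5.00 × 10⁴.
Original = 6250 pM × 5.00 × 10⁴ = 3.12 × 10⁸ pM = 312 μM.

312 μM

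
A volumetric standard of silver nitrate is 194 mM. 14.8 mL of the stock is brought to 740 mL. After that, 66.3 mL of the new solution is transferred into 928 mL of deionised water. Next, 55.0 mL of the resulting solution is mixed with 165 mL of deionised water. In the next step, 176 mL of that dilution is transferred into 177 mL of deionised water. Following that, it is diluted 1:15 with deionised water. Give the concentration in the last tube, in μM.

Overall dilution factor = 50 × 15.00 × 4 × 2.006 × 15 = 9.02 × 10⁴.
194 mM / 9.02 × 10⁴ = 2.15 × 10⁻³ mM = 2.15 μM.

2.15 μM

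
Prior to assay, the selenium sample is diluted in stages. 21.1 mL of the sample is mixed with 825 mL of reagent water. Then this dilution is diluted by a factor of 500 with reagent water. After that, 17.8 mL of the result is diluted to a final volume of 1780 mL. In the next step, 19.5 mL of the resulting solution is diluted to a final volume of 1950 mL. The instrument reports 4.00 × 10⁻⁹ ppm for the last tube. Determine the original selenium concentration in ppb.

802 ppb

Overall dilution factor = 40.10 × 500 × 100 × 100 = 2.00 × 10⁸.
Original = 4.00 × 10⁻⁹ ppm × 2.00 × 10⁸ = 0.802 ppm = 802 ppb.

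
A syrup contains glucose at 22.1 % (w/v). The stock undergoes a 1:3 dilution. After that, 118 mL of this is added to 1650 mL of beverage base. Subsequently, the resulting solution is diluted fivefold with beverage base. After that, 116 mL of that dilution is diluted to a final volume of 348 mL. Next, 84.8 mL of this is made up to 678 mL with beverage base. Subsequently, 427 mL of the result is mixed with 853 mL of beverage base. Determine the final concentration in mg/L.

Overall dilution factor = 3 × 14.98 × 5 × 3 × 7.995 × 2.998 = 1.62 × 10⁴.
22.1 % (w/v) / 1.62 × 10⁴ = 1.37 × 10⁻³ % (w/v) = 13.7 mg/L.

13.7 mg/L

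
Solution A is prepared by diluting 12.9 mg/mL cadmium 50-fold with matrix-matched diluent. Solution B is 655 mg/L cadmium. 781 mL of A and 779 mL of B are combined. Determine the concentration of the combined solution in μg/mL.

456 μg/mL

C_A = 12.9 mg/mL / 50 = 0.258 mg/mL.
C_B = 655 mg/L = 0.655 mg/mL.
C_mix = (C_A·V_A + C_B·V_B)/(V_A + V_B) = (0.258×781 + 0.655×779) / 1560 = 0.456 mg/mL = 456 μg/mL.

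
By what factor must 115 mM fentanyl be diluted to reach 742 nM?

Factor = C₀/C_target = 115 mM / 742 nM = 1.55 × 10⁵.

1.55 × 10⁵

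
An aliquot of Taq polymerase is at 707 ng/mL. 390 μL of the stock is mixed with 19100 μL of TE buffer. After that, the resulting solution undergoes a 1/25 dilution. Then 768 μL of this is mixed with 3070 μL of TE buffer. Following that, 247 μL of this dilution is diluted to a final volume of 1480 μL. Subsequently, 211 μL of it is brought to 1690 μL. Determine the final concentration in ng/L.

Overall dilution factor = 49.97 × 25 × 4.997 × 5.992 × 8.009 = 3.00 × 10⁵.
707 ng/mL / 3.00 × 10⁵ = 2.36 × 10⁻³ ng/mL = 2.36 ng/L.

2.36 ng/L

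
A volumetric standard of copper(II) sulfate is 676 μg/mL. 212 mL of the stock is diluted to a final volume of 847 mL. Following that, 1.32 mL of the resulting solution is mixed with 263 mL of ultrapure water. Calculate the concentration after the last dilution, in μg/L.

Overall dilution factor = 3.995 × 200.2 = 800.
676 μg/mL / 800 = 0.845 μg/mL = 845 μg/L.

845 μg/L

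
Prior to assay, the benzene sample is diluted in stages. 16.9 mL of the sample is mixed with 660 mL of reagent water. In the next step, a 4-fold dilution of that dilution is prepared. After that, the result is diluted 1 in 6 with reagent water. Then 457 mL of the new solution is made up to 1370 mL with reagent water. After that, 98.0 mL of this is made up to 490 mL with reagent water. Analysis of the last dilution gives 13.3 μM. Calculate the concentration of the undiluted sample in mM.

Overall dilution factor = 40.05 × 4 × 6 × 2.998 × 5 = 1.44 × 10⁴.
Original = 13.3 μM × 1.44 × 10⁴ = 1.92 × 10⁵ μM = 192 mM.

192 mM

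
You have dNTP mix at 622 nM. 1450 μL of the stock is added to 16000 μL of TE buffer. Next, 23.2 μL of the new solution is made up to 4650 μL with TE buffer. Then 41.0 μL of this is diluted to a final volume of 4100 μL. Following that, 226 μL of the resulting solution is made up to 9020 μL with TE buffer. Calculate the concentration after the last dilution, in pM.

Overall dilution factor = 12.03 × 200.4 × 100 × 39.91 = 9.63 × 10⁶.
622 nM / 9.63 × 10⁶ = 6.46 × 10⁻⁵ nM = 0.0646 pM.

0.0646 pM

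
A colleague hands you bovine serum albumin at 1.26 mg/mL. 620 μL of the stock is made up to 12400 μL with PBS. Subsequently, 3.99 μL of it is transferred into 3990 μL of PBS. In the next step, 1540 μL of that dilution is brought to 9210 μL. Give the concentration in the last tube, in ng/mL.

10.5 ng/mL

Overall dilution factor = 20 × 1001 × 5.981 = 1.20 × 10⁵.
1.26 mg/mL / 1.20 × 10⁵ = 1.05 × 10⁻⁵ mg/mL = 10.5 ng/mL.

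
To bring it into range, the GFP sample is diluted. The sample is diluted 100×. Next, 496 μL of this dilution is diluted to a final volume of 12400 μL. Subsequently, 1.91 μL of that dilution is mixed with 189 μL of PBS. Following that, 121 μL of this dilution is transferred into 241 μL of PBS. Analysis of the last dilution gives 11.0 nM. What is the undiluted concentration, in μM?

Overall dilution factor = 100 × 25 × 99.95 × 2.992 = 7.48 × 10⁵.
Original = 11.0 nM × 7.48 × 10⁵ = 8.22 × 10⁶ nM = 8220 μM.

8220 μM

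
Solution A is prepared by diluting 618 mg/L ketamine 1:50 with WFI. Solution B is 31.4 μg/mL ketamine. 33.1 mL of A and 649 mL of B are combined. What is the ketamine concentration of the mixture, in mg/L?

C_A = 618 mg/L / 50 = 12.4 mg/L.
C_B = 31.4 μg/mL = 31.4 mg/L.
C_mix = (C_A·V_A + C_B·V_B)/(V_A + V_B) = (12.4×33.1 + 31.4×649) / 682.1 = 30.5 mg/L.

30.5 mg/L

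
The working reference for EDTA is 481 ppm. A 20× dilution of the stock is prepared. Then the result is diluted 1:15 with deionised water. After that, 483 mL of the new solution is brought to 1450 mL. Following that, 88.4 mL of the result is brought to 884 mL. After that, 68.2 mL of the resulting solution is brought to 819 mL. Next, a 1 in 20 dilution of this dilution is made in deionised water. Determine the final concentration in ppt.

222 ppt

Overall dilution factor = 20 × 15 × 3.002 × 10 × 12.01 × 20 = 2.16 × 10⁶.
481 ppm / 2.16 × 10⁶ = 2.22 × 10⁻⁴ ppm = 222 ppt.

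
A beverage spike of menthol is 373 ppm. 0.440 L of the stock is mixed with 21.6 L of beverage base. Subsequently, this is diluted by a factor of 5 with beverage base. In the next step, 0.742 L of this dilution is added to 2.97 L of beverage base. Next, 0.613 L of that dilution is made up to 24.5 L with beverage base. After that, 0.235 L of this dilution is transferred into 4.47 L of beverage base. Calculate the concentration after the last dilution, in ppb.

0.372 ppb

Overall dilution factor = 50.09 × 5 × 5.003 × 39.97 × 20.02 = 1.00 × 10⁶.
373 ppm / 1.00 × 10⁶ = 3.72 × 10⁻⁴ ppm = 0.372 ppb.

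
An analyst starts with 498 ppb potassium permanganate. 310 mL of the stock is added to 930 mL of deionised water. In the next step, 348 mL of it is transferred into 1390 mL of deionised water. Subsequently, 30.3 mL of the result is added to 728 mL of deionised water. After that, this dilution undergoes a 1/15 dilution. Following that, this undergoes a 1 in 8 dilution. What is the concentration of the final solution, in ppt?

8.30 ppt

Overall dilution factor = 4 × 4.994 × 25.03 × 15 × 8 = 6.00 × 10⁴.
498 ppb / 6.00 × 10⁴ = 8.30 × 10⁻³ ppb = 8.30 ppt.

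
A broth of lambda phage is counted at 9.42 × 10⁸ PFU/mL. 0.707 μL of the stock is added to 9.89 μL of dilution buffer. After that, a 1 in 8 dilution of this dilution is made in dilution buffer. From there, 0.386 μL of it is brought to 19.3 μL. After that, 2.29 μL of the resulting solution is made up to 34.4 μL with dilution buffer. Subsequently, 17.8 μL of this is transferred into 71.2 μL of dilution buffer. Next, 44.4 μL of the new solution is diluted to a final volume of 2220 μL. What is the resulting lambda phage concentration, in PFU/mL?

Overall dilution factor = 14.99 × 8 × 50 × 15.02 × 5 × 50 = 2.25 × 10⁷.
9.42 × 10⁸ PFU/mL / 2.25 × 10⁷ = 41.8 PFU/mL.

41.8 PFU/mL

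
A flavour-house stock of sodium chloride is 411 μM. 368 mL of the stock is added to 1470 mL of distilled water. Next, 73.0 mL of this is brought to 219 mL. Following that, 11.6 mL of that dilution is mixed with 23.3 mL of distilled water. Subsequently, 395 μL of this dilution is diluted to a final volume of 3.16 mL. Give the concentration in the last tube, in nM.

Overall dilution factor = 4.995 × 3 × 3.009 × 8 = 361.
411 μM / 361 = 1.14 μM = 1140 nM.

1140 nM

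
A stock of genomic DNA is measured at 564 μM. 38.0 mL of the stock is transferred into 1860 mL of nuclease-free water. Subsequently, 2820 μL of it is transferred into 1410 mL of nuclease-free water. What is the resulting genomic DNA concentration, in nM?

22.5 nM

Overall dilution factor = 49.95 × 501 = 2.50 × 10⁴.
564 μM / 2.50 × 10⁴ = 0.0225 μM = 22.5 nM.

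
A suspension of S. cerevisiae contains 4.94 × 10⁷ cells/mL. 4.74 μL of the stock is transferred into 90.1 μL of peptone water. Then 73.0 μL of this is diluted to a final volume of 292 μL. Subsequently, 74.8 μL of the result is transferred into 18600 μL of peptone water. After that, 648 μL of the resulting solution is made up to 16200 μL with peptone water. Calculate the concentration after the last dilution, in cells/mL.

Overall dilution factor = 20.01 × 4 × 249.7 × 25 = 5.00 × 10⁵.
4.94 × 10⁷ cells/mL / 5.00 × 10⁵ = 98.9 cells/mL.

98.9 cells/mL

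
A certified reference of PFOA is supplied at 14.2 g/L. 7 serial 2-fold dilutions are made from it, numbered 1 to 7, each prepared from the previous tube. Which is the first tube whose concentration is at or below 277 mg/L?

Tube n has concentration 14.2 g/L / 2ⁿ.
Need 2ⁿ ≥ 14.2 g/L / 277 mg/L = 51.3, so n ≥ 5.68.
First such tube: n = 6.

tube 6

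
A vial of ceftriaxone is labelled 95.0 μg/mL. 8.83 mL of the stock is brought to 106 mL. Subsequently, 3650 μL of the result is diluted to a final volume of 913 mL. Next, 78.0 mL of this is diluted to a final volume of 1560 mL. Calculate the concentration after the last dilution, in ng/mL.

1.58 ng/mL

Overall dilution factor = 12.00 × 250.1 × 20 = 6.01 × 10⁴.
95.0 μg/mL / 6.01 × 10⁴ = 1.58 × 10⁻³ μg/mL = 1.58 ng/mL.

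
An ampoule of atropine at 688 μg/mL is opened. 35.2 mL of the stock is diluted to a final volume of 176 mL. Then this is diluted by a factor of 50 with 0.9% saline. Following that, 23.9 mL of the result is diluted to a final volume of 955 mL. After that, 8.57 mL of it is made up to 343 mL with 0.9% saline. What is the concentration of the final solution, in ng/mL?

1.72 ng/mL

Overall dilution factor = 5 × 50 × 39.96 × 40.02 = 4.00 × 10⁵.
688 μg/mL / 4.00 × 10⁵ = 1.72 × 10⁻³ μg/mL = 1.72 ng/mL.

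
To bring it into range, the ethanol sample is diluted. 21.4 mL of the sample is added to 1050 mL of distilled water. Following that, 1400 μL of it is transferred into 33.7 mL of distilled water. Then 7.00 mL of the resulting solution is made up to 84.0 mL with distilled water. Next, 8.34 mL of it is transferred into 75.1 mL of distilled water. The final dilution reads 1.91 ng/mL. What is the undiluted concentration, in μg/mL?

288 μg/mL

Overall dilution factor = 50.07 × 25.07 × 12 × 10.00 = 1.51 × 10⁵.
Original = 1.91 ng/mL × 1.51 × 10⁵ = 2.88 × 10⁵ ng/mL = 288 μg/mL.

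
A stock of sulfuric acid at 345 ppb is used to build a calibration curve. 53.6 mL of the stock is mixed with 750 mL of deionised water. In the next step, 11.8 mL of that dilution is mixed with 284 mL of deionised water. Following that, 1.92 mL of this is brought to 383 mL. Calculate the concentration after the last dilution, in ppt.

4.60 ppt

Overall dilution factor = 14.99 × 25.07 × 199.5 = 7.50 × 10⁴.
345 ppb / 7.50 × 10⁴ = 4.60 × 10⁻³ ppb = 4.60 ppt.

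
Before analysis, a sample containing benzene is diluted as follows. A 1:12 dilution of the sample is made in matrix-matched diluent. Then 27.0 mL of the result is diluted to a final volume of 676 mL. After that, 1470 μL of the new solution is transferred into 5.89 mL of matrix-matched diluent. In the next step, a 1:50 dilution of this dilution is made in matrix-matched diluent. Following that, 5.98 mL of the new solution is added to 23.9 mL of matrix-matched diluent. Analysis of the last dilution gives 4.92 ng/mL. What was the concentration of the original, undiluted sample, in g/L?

1.85 g/L

Overall dilution factor = 12 × 25.04 × 5.007 × 50 × 4.997 = 3.76 × 10⁵.
Original = 4.92 ng/mL × 3.76 × 10⁵ = 1.85 × 10⁶ ng/mL = 1.85 g/L.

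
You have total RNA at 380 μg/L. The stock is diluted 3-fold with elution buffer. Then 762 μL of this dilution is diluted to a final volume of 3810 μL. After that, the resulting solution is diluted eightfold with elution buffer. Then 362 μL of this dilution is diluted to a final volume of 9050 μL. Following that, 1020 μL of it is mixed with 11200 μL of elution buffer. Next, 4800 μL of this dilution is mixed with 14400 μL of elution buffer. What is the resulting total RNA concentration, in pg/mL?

Overall dilution factor = 3 × 5 × 8 × 25 × 11.98 × 4 = 1.44 × 10⁵.
380 μg/L / 1.44 × 10⁵ = 2.64 × 10⁻³ μg/L = 2.64 pg/mL.

2.64 pg/mL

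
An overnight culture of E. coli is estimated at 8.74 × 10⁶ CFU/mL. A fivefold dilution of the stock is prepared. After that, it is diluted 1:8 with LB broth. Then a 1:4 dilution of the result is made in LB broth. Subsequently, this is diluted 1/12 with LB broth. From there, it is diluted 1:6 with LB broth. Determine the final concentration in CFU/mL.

759 CFU/mL

Overall dilution factor = 5 × 8 × 4 × 12 × 6 = 1.15 × 10⁴.
8.74 × 10⁶ CFU/mL / 1.15 × 10⁴ = 759 CFU/mL.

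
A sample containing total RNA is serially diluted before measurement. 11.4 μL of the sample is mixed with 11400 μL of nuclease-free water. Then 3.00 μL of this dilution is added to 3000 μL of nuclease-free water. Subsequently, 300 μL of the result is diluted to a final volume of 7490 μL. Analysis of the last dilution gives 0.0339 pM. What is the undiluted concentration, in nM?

Overall dilution factor = 1001 × 1001 × 24.97 = 2.50 × 10⁷.
Original = 0.0339 pM × 2.50 × 10⁷ = 8.48 × 10⁵ pM = 848 nM.

848 nM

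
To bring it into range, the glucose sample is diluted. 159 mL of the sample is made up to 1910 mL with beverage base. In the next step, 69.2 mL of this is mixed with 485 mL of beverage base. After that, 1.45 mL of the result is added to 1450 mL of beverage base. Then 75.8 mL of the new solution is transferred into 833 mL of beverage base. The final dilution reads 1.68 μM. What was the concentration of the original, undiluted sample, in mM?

Overall dilution factor = 12.01 × 8.009 × 1001 × 11.99 = 1.15 × 10⁶.
Original = 1.68 μM × 1.15 × 10⁶ = 1.94 × 10⁶ μM = 1940 mM.

1940 mM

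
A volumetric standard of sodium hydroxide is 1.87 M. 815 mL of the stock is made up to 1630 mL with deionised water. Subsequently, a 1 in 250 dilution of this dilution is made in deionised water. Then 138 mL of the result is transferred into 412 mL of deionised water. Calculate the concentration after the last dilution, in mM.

0.938 mM

Overall dilution factor = 2 × 250 × 3.986 = 1993.
1.87 M / 1993 = 9.38 × 10⁻⁴ M = 0.938 mM.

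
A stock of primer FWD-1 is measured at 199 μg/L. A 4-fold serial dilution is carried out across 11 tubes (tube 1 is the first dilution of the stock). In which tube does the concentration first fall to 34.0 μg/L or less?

tube 2

Tube n has concentration 199 μg/L / 4ⁿ.
Need 4ⁿ ≥ 199 μg/L / 34.0 μg/L = 5.85, so n ≥ 1.27.
First such tube: n = 2.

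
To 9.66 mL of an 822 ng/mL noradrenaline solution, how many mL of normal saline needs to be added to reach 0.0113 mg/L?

693 mL

0.0113 mg/L = 11.3 ng/mL.
V₂ = C₁V₁/C₂ = 822 × 9.66 / 11.3 = 703 mL.
Diluent to add = V₂ − V₁ = 703 − 9.66 = 693 mL.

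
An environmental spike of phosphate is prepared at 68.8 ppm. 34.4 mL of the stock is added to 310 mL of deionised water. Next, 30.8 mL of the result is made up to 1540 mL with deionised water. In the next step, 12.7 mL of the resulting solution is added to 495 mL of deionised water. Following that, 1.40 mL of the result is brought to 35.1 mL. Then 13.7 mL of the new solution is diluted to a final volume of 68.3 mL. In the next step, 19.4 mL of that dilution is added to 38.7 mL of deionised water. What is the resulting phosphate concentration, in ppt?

Overall dilution factor = 10.01 × 50 × 39.98 × 25.07 × 4.985 × 2.995 = 7.49 × 10⁶.
68.8 ppm / 7.49 × 10⁶ = 9.18 × 10⁻⁶ ppm = 9.18 ppt.

9.18 ppt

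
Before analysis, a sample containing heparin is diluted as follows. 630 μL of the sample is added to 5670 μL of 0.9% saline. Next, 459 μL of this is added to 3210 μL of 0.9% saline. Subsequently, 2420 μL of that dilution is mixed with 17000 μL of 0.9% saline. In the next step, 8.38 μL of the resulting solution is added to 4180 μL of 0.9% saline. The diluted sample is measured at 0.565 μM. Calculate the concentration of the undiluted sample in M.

0.181 M

Overall dilution factor = 10 × 7.993 × 8.025 × 499.8 = 3.21 × 10⁵.
Original = 0.565 μM × 3.21 × 10⁵ = 1.81 × 10⁵ μM = 0.181 M.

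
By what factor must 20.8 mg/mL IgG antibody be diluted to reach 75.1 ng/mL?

2.77 × 10⁵

Factor = C₀/C_target = 20.8 mg/mL / 75.1 ng/mL = 2.77 × 10⁵.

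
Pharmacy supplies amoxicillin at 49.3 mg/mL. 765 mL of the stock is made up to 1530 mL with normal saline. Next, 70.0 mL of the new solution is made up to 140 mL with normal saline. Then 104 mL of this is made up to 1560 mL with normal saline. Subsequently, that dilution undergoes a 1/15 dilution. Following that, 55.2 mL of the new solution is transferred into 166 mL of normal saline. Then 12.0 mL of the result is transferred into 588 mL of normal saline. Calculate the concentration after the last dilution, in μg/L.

273 μg/L

Overall dilution factor = 2 × 2 × 15 × 15 × 4.007 × 50 = 1.80 × 10⁵.
49.3 mg/mL / 1.80 × 10⁵ = 2.73 × 10⁻⁴ mg/mL = 273 μg/L.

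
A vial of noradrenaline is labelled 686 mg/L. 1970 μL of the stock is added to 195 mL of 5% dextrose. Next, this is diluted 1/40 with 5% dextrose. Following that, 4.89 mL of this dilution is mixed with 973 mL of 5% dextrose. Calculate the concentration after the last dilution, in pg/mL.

Overall dilution factor = 99.98 × 40 × 200.0 = 8.00 × 10⁵.
686 mg/L / 8.00 × 10⁵ = 8.58 × 10⁻⁴ mg/L = 858 pg/mL.

858 pg/mL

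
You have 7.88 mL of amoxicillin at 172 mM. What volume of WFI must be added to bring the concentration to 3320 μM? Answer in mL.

3320 μM = 3.32 mM.
V₂ = C₁V₁/C₂ = 172 × 7.88 / 3.32 = 408 mL.
Diluent to add = V₂ − V₁ = 408 − 7.88 = 400 mL.

400 mL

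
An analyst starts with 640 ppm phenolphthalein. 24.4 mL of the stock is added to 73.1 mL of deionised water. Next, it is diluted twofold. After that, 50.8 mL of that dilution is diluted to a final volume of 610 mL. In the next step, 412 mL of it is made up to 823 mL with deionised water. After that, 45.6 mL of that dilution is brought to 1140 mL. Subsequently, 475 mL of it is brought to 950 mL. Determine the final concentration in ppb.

Overall dilution factor = 3.996 × 2 × 12.01 × 1.998 × 25 × 2 = 9585.
640 ppm / 9585 = 0.0668 ppm = 66.8 ppb.

66.8 ppb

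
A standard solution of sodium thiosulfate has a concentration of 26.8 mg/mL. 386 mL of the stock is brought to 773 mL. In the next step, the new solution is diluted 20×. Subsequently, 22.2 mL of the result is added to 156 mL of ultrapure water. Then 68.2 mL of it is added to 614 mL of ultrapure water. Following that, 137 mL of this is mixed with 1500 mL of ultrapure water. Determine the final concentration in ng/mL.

Overall dilution factor = 2.003 × 20 × 8.027 × 10.00 × 11.95 = 3.84 × 10⁴.
26.8 mg/mL / 3.84 × 10⁴ = 6.97 × 10⁻⁴ mg/mL = 697 ng/mL.

697 ng/mL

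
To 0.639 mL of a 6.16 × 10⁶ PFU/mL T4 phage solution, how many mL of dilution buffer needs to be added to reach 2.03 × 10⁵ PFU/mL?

18.8 mL

V₂ = C₁V₁/C₂ = 6.16 × 10⁶ × 0.639 / 2.03 × 10⁵ = 19.4 mL.
Diluent to add = V₂ − V₁ = 19.4 − 0.639 = 18.8 mL.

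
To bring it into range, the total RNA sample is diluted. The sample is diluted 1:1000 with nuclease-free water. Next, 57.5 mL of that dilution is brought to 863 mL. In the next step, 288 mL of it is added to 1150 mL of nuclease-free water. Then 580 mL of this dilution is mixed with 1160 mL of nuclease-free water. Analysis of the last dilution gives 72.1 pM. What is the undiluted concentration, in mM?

Overall dilution factor = 1000 × 15.01 × 4.993 × 3 = 2.25 × 10⁵.
Original = 72.1 pM × 2.25 × 10⁵ = 1.62 × 10⁷ pM = 0.0162 mM.

0.0162 mM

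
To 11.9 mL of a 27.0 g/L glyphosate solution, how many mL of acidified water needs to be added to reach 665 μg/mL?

471 mL

665 μg/mL = 0.665 g/L.
V₂ = C₁V₁/C₂ = 27.0 × 11.9 / 0.665 = 483 mL.
Diluent to add = V₂ − V₁ = 483 − 11.9 = 471 mL.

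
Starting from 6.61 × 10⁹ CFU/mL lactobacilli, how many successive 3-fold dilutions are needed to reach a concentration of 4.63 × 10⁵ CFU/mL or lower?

9

Need 3ⁿ ≥ 1.43 × 10⁴, so n ≥ log(1.43 × 10⁴)/log(3) = 8.71.
Minimum whole steps: n = 9.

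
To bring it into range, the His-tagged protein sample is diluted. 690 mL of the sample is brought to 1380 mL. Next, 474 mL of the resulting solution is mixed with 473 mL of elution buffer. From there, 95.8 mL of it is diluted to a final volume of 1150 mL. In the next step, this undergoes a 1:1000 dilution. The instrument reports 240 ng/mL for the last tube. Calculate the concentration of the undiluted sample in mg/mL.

11.5 mg/mL

Overall dilution factor = 2 × 1.998 × 12.00 × 1000 = 4.80 × 10⁴.
Original = 240 ng/mL × 4.80 × 10⁴ = 1.15 × 10⁷ ng/mL = 11.5 mg/mL.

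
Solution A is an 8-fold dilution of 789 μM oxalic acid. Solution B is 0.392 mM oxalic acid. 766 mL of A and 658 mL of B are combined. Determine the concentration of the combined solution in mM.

0.234 mM

C_A = 789 μM / 8 = 98.6 μM.
C_B = 0.392 mM = 392 μM.
C_mix = (C_A·V_A + C_B·V_B)/(V_A + V_B) = (98.6×766 + 392×658) / 1424 = 234 μM = 0.234 mM.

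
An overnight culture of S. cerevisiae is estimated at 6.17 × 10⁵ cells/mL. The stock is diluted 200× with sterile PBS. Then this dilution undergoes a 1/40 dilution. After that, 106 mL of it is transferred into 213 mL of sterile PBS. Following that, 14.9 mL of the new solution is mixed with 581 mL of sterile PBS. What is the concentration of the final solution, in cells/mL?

0.641 cells/mL

Overall dilution factor = 200 × 40 × 3.009 × 39.99 = 9.63 × 10⁵.
6.17 × 10⁵ cells/mL / 9.63 × 10⁵ = 0.641 cells/mL.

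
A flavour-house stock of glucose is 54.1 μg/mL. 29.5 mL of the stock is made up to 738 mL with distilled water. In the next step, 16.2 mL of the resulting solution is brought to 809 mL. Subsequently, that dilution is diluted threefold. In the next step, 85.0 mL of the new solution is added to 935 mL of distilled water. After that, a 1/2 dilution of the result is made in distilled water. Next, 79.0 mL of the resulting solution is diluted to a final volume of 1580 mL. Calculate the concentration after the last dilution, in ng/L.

30.1 ng/L

Overall dilution factor = 25.02 × 49.94 × 3 × 12 × 2 × 20 = 1.80 × 10⁶.
54.1 μg/mL / 1.80 × 10⁶ = 3.01 × 10⁻⁵ μg/mL = 30.1 ng/L.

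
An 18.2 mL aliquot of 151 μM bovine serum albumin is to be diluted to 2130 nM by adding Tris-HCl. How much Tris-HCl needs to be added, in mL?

2130 nM = 2.13 μM.
V₂ = C₁V₁/C₂ = 151 × 18.2 / 2.13 = 1290 mL.
Diluent to add = V₂ − V₁ = 1290 − 18.2 = 1270 mL.

1270 mL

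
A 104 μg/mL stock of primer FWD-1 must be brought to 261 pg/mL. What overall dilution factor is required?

Factor = C₀/C_target = 104 μg/mL / 261 pg/mL = 3.98 × 10⁵.

3.98 × 10⁵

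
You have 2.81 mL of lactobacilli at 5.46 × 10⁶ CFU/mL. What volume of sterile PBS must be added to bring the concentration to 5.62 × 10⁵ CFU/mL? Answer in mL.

24.5 mL

V₂ = C₁V₁/C₂ = 5.46 × 10⁶ × 2.81 / 5.62 × 10⁵ = 27.3 mL.
Diluent to add = V₂ − V₁ = 27.3 − 2.81 = 24.5 mL.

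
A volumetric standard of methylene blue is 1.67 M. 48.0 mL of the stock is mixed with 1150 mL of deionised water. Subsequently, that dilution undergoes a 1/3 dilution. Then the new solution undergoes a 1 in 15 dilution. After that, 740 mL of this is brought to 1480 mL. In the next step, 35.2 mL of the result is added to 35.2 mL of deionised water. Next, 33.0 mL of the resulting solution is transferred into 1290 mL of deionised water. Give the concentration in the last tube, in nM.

9270 nM

Overall dilution factor = 24.96 × 3 × 15 × 2 × 2 × 40.09 = 1.80 × 10⁵.
1.67 M / 1.80 × 10⁵ = 9.27 × 10⁻⁶ M = 9270 nM.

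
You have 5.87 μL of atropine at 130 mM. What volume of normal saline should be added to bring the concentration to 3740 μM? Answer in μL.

198 μL

3740 μM = 3.74 mM.
V₂ = C₁V₁/C₂ = 130 × 5.87 / 3.74 = 204 μL.
Diluent to add = V₂ − V₁ = 204 − 5.87 = 198 μL.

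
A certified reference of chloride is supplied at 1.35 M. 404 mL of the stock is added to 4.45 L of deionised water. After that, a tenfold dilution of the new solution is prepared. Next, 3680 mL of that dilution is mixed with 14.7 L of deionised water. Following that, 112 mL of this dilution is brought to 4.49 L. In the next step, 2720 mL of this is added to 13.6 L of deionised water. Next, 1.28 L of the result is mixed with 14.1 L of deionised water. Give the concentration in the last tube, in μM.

Overall dilution factor = 12.01 × 10 × 4.995 × 40.09 × 6 × 12.02 = 1.73 × 10⁶.
1.35 M / 1.73 × 10⁶ = 7.78 × 10⁻⁷ M = 0.778 μM.

0.778 μM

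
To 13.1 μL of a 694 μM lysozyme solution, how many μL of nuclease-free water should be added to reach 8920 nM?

8920 nM = 8.92 μM.
V₂ = C₁V₁/C₂ = 694 × 13.1 / 8.92 = 1019 μL.
Diluent to add = V₂ − V₁ = 1019 − 13.1 = 1010 μL.

1010 μL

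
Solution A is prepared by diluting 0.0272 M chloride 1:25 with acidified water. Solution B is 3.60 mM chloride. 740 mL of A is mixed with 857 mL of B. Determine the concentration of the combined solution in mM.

2.44 mM

C_A = 0.0272 M / 25 = 1.09 × 10⁻³ M.
C_B = 3.60 mM = 3.60 × 10⁻³ M.
C_mix = (C_A·V_A + C_B·V_B)/(V_A + V_B) = (1.09 × 10⁻³×740 + 3.60 × 10⁻³×857) / 1597 = 2.44 × 10⁻³ M = 2.44 mM.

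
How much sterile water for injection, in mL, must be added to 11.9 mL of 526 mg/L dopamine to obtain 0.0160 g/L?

379 mL

0.0160 g/L = 16.0 mg/L.
V₂ = C₁V₁/C₂ = 526 × 11.9 / 16.0 = 391 mL.
Diluent to add = V₂ − V₁ = 391 − 11.9 = 379 mL.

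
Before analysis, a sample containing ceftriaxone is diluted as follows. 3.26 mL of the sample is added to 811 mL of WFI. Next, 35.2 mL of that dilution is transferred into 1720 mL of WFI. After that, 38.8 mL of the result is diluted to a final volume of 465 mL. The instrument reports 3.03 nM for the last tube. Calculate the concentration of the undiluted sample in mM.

0.452 mM

Overall dilution factor = 249.8 × 49.86 × 11.98 = 1.49 × 10⁵.
Original = 3.03 nM × 1.49 × 10⁵ = 4.52 × 10⁵ nM = 0.452 mM.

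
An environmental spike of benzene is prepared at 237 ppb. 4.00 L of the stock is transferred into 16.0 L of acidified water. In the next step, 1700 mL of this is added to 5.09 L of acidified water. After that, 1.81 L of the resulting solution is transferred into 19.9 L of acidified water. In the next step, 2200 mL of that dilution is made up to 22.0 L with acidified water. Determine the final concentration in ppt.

98.9 ppt

Overall dilution factor = 5 × 3.994 × 11.99 × 10 = 2395.
237 ppb / 2395 = 0.0989 ppb = 98.9 ppt.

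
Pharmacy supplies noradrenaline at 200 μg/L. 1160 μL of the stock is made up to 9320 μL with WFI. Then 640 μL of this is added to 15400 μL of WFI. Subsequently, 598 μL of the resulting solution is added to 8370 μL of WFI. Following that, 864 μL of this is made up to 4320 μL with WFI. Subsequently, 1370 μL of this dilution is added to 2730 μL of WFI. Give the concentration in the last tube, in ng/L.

4.43 ng/L

Overall dilution factor = 8.034 × 25.06 × 15.00 × 5 × 2.993 = 4.52 × 10⁴.
200 μg/L / 4.52 × 10⁴ = 4.43 × 10⁻³ μg/L = 4.43 ng/L.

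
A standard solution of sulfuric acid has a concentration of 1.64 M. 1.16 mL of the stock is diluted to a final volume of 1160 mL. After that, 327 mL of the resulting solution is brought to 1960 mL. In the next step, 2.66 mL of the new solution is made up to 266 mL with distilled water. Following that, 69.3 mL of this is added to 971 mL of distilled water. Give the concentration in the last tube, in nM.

182 nM

Overall dilution factor = 1000 × 5.994 × 100 × 15.01 = 9.00 × 10⁶.
1.64 M / 9.00 × 10⁶ = 1.82 × 10⁻⁷ M = 182 nM.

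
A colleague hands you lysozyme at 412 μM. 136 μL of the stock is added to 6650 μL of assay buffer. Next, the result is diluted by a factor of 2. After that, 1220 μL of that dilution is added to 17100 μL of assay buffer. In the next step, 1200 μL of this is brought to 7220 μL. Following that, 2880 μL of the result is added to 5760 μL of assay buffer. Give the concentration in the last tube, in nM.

Overall dilution factor = 49.90 × 2 × 15.02 × 6.017 × 3 = 2.70 × 10⁴.
412 μM / 2.70 × 10⁴ = 0.0152 μM = 15.2 nM.

15.2 nM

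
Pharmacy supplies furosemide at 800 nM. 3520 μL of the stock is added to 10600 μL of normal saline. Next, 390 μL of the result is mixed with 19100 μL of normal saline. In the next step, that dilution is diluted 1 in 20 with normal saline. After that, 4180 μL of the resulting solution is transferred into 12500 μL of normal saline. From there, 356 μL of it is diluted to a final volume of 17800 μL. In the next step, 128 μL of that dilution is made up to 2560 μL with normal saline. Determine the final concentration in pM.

0.0500 pM

Overall dilution factor = 4.011 × 49.97 × 20 × 3.990 × 50 × 20 = 1.60 × 10⁷.
800 nM / 1.60 × 10⁷ = 5.00 × 10⁻⁵ nM = 0.0500 pM.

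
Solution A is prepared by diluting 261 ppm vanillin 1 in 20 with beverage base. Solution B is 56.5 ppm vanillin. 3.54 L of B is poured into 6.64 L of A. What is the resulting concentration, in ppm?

28.2 ppm

C_A = 261 ppm / 20 = 13.1 ppm.
C_mix = (C_A·V_A + C_B·V_B)/(V_A + V_B) = (13.1×6.64 + 56.5×3.54) / 10.18 = 28.2 ppm.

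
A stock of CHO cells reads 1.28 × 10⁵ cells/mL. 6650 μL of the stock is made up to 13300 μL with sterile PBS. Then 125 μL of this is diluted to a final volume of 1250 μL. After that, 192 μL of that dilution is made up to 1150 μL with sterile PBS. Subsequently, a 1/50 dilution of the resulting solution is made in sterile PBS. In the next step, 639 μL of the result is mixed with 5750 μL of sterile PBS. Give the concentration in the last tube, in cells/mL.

Overall dilution factor = 2 × 10 × 5.990 × 50 × 9.998 = 5.99 × 10⁴.
1.28 × 10⁵ cells/mL / 5.99 × 10⁴ = 2.14 cells/mL.

2.14 cells/mL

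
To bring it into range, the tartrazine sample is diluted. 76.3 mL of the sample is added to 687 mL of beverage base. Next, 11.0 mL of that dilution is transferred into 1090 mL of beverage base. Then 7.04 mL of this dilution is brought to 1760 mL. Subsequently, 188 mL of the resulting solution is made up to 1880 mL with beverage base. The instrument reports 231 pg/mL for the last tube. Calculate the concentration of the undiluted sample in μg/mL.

Overall dilution factor = 10.00 × 100.1 × 250 × 10 = 2.50 × 10⁶.
Original = 231 pg/mL × 2.50 × 10⁶ = 5.78 × 10⁸ pg/mL = 578 μg/mL.

578 μg/mL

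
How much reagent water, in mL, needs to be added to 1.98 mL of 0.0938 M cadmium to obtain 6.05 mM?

6.05 mM = 6.05 × 10⁻³ M.
V₂ = C₁V₁/C₂ = 0.0938 × 1.98 / 6.05 × 10⁻³ = 30.7 mL.
Diluent to add = V₂ − V₁ = 30.7 − 1.98 = 28.7 mL.

28.7 mL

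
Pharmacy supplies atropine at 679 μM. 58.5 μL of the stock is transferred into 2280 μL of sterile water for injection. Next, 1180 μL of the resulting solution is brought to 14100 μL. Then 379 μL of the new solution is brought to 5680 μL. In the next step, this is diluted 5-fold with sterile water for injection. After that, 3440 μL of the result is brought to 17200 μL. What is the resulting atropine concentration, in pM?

3790 pM

Overall dilution factor = 39.97 × 11.95 × 14.99 × 5 × 5 = 1.79 × 10⁵.
679 μM / 1.79 × 10⁵ = 3.79 × 10⁻³ μM = 3790 pM.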